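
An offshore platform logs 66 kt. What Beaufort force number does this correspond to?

Beaufort force 12

66 kt lies in the Beaufort 12 band (hurricane force, ≥64 kt).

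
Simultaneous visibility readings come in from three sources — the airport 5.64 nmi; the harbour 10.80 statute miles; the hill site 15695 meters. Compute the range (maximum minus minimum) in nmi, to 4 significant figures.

the harbour: 10.80 SM = 9.38494 nmi.
the hill site: 15695 m = 8.47462 nmi.
Spread: 9.38494 − 5.64000 = 3.745 nmi.

3.745 nmi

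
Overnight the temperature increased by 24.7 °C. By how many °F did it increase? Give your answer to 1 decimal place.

A change of 1 °C equals a change of 1.8 °F: Δ°F = 24.7 × 1.8 = 44.5 °F.

44.5 °F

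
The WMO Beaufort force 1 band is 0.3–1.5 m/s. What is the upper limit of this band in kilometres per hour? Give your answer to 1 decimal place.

0.3–1.5 m/s × 3.6 = 1.1–5.4 km/h.

5.4 km/h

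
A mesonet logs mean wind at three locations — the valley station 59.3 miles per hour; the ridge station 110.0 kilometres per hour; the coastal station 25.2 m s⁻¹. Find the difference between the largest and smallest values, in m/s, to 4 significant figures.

the valley station: 59.3 mph = 26.50947 m/s.
the ridge station: 110.0 km/h = 30.55556 m/s.
Spread: 30.55556 − 25.20000 = 5.356 m/s.

5.356 m/s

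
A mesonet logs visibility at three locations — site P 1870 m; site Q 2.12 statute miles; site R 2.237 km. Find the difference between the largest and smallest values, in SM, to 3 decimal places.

site P: 1870 m = 1.16196 SM.
site R: 2.237 km = 1.39001 SM.
Spread: 2.12000 − 1.16196 = 0.958 SM.

0.958 SM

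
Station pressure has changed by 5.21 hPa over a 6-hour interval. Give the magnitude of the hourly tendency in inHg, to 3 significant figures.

0.0256 inHg per hour

5.21 hPa / 6 h × 0.02953 inHg/hPa = 0.0256 inHg/h.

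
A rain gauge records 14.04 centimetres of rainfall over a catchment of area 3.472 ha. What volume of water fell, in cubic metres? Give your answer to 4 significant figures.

4875 cubic metres

Depth: 14.04 cm × 10 = 140.4 mm.
Area: 3.472 ha = 34720 m².
1 mm over 1 m² is 1 L, so volume = 140.4 × 34720 = 4874688 L = 4875 m³.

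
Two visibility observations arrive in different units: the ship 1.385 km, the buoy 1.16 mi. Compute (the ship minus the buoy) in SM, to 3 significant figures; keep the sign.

-0.299 SM

the ship: 1.385 km = 0.86060 SM.
Difference: 0.86060 − 1.16000 = -0.299 SM.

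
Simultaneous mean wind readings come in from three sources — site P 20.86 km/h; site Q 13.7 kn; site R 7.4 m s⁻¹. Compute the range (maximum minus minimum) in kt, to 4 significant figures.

3.121 kt

site P: 20.86 km/h = 11.26350 kt.
site R: 7.4 m/s = 14.38445 kt.
Spread: 14.38445 − 11.26350 = 3.121 kt.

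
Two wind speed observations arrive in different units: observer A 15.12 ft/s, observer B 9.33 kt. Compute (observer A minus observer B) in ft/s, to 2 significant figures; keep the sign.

-0.63 ft/s

observer B: 9.33 kt = 15.7473 ft/s.
Difference: 15.1200 − 15.7473 = -0.63 ft/s.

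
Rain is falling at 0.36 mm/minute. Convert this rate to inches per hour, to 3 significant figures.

0.850 in/hour

0.36 mm/minute × 0.0393701 in/mm × 60 minute/hour = 0.850 in/hour.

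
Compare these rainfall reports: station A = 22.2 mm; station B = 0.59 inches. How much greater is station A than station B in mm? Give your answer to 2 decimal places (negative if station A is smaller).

7.21 mm

station B: 0.59 in = 14.9860 mm.
Difference: 22.2000 − 14.9860 = 7.21 mm.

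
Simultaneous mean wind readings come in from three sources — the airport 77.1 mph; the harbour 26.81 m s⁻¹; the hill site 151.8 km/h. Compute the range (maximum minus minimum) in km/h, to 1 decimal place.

the airport: 77.1 mph = 124.080 km/h.
the harbour: 26.81 m/s = 96.516 km/h.
Spread: 151.800 − 96.516 = 55.3 km/h.

55.3 km/h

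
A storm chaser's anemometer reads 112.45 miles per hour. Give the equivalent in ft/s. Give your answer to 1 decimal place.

1 mph = 1.46667 ft/s, so 112.45 × 1.46667 = 164.9 ft/s.

164.9 ft/s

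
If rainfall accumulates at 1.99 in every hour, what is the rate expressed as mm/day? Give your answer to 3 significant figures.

1.99 in/hour × 25.4 mm/in × 24 hour/day = 1210 mm/day.

1210 mm/day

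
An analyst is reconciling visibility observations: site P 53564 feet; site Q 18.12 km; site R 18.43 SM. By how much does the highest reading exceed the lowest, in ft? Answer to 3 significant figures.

43700 ft

site Q: 18.12 km = 59448.82 ft.
site R: 18.43 SM = 97310.40 ft.
Spread: 97310.40 − 53564.00 = 43700 ft.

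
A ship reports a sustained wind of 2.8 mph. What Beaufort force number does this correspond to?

2.8 mph = 1.3 m/s, which is Beaufort 1 (light air, 0.3–1.5 m/s).

Beaufort force 1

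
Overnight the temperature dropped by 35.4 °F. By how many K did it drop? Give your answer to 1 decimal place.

19.7 K

Converting a difference, only the 9/5 scale factor applies: ΔK = 35.4 × 0.5556 = 19.7 K.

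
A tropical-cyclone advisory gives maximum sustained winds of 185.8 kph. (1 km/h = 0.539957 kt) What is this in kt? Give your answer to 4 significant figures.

100.3 kt

1 km/h = 0.539957 kt, so 185.8 × 0.539957 = 100.3 kt.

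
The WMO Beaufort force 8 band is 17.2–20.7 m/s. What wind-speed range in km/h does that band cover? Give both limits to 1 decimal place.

61.9 to 74.5 km/h

17.2–20.7 m/s × 3.6 = 61.9–74.5 km/h.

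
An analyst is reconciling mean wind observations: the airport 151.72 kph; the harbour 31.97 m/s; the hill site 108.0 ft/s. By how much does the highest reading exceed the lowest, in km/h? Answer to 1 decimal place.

36.6 km/h

the harbour: 31.97 m/s = 115.092 km/h.
the hill site: 108.0 ft/s = 118.506 km/h.
Spread: 151.720 − 115.092 = 36.6 km/h.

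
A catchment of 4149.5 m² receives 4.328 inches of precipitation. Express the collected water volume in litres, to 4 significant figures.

456200 litres

Depth: 4.328 in × 25.4 = 109.9312 mm.
1 mm over 1 m² is 1 L, so volume = 109.9312 × 4149.5 = 456159.51 L ≈ 456200 L.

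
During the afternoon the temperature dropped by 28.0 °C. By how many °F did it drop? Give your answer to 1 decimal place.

50.4 °F

Converting a difference, only the 9/5 scale factor applies: Δ°F = 28.0 × 1.8 = 50.4 °F.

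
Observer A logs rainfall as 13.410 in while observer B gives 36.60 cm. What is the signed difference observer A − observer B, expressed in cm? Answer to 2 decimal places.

observer A: 13.410 in = 34.0614 cm.
Difference: 34.0614 − 36.6000 = -2.54 cm.

-2.54 cm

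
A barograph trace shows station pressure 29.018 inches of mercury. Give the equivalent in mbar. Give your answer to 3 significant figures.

983 mb

1 inHg = 33.8639 mb, so 29.018 × 33.8639 = 983 mb.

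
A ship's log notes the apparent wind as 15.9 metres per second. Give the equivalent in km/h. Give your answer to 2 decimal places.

1 m/s = 3.6 km/h, so 15.9 × 3.6 = 57.24 km/h.

57.24 km/h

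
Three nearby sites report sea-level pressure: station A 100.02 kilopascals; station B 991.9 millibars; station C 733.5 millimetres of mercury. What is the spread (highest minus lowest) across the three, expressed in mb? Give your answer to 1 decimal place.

station A: 100.02 kPa = 1000.200 mb.
station C: 733.5 mmHg = 977.920 mb.
Spread: 1000.200 − 977.920 = 22.3 mb.

22.3 mb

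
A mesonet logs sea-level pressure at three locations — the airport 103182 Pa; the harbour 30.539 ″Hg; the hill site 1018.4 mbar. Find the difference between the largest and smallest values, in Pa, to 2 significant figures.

1600 Pa

the harbour: 30.539 inHg = 103416.93 Pa.
the hill site: 1018.4 mb = 101840.00 Pa.
Spread: 103416.93 − 101840.00 = 1600 Pa.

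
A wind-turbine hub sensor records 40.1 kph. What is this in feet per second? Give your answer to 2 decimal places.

36.54 ft/s

1 km/h = 0.911344 ft/s, so 40.1 × 0.911344 = 36.54 ft/s.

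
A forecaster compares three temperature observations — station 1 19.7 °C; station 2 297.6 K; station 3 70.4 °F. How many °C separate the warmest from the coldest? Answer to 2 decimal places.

4.75 °C

station 2: 297.6 K = 24.450 °C.
station 3: 70.4 °F = 21.333 °C.
Spread: 24.450 − 19.700 = 4.750 °C.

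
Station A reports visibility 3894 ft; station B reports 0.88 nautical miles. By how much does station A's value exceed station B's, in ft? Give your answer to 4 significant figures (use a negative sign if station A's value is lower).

-1453 ft

station B: 0.88 nmi = 5346.98 ft.
Difference: 3894.00 − 5346.98 = -1453 ft.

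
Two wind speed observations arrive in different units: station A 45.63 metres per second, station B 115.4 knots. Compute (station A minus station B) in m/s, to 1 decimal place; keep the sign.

-13.7 m/s

station B: 115.4 kt = 59.367 m/s.
Difference: 45.630 − 59.367 = -13.7 m/s.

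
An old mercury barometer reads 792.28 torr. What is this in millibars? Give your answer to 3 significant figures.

1 mmHg = 1.33322 mb, so 792.28 × 1.33322 = 1060 mb.

1060 mb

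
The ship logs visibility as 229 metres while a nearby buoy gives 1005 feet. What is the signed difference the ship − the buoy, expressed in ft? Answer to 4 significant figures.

the ship: 229 m = 751.312 ft.
Difference: 751.312 − 1005.000 = -253.7 ft.

-253.7 ft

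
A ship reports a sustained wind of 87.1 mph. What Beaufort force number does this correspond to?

87.1 mph = 38.9 m/s, which is Beaufort 12 (hurricane force, ≥32.7 m/s).

Beaufort force 12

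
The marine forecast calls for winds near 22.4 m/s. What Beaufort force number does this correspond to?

Beaufort force 9

22.4 m/s lies in the Beaufort 9 band (strong gale, 20.8–24.4 m/s).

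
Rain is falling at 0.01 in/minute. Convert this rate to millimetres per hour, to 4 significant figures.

15.24 mm/hour

0.01 in/minute × 25.4 mm/in × 60 minute/hour = 15.24 mm/hour.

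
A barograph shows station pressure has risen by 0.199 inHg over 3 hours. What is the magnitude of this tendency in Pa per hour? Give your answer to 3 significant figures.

0.199 inHg / 3 h × 3386.39 Pa/inHg = 225 Pa/h.

225 Pa per hour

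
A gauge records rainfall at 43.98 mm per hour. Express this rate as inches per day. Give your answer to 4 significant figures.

41.56 in/day

43.98 mm/hour × 0.0393701 in/mm × 24 hour/day = 41.56 in/day.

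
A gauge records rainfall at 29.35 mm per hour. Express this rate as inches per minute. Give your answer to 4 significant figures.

0.01926 in/minute

29.35 mm/hour × 0.0393701 in/mm × 0.0166667 hour/minute = 0.01926 in/minute.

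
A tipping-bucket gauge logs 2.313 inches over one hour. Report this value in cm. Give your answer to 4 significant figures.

1 in = 2.54 cm, so 2.313 × 2.54 = 5.875 cm.

5.875 cm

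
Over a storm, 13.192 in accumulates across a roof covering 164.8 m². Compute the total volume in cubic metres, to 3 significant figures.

55.2 cubic metres

Depth: 13.192 in × 25.4 = 335.0768 mm.
1 mm over 1 m² is 1 L, so volume = 335.0768 × 164.8 = 55220.657 L = 55.2 m³.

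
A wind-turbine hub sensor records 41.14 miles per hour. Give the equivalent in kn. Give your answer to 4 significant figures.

1 mph = 0.868976 kt, so 41.14 × 0.868976 = 35.75 kt.

35.75 kt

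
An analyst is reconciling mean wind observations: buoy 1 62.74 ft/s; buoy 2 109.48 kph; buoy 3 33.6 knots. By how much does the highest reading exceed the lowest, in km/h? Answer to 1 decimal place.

buoy 1: 62.74 ft/s = 68.843 km/h.
buoy 3: 33.6 kt = 62.227 km/h.
Spread: 109.480 − 62.227 = 47.3 km/h.

47.3 km/h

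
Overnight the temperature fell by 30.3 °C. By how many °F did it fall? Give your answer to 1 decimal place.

54.5 °F

For a temperature change the 32° offset cancels: Δ°F = 30.3 × 1.8 = 54.5 °F.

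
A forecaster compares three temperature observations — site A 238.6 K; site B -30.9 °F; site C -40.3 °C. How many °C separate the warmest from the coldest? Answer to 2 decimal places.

site A: 238.6 K = -34.550 °C.
site B: -30.9 °F = -34.944 °C.
Spread: (-34.550) − (-40.300) = 5.750 °C.

5.75 °C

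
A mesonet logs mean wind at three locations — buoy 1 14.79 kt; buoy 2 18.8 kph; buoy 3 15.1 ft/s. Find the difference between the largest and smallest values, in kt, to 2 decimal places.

buoy 2: 18.8 km/h = 10.1512 kt.
buoy 3: 15.1 ft/s = 8.9465 kt.
Spread: 14.7900 − 8.9465 = 5.84 kt.

5.84 kt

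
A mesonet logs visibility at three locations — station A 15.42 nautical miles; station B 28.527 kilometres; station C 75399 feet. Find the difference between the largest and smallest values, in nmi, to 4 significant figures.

3.011 nmi

station B: 28.527 km = 15.40335 nmi.
station C: 75399 ft = 12.40908 nmi.
Spread: 15.42000 − 12.40908 = 3.011 nmi.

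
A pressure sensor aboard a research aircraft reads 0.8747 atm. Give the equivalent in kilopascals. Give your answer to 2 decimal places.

88.63 kPa

1 atm = 101.325 kPa, so 0.8747 × 101.325 = 88.63 kPa.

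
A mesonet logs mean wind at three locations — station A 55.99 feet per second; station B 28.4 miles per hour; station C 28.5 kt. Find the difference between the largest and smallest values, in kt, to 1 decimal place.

8.5 kt

station A: 55.99 ft/s = 33.173 kt.
station B: 28.4 mph = 24.679 kt.
Spread: 33.173 − 24.679 = 8.5 kt.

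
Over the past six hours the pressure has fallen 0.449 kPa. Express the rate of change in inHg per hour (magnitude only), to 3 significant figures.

0.0221 inHg per hour

0.449 kPa / 6 h × 0.2953 inHg/kPa = 0.0221 inHg/h.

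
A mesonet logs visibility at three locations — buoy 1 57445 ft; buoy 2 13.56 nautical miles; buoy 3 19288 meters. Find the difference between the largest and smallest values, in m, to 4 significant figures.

7604 m

buoy 1: 57445 ft = 17509.24 m.
buoy 2: 13.56 nmi = 25113.12 m.
Spread: 25113.12 − 17509.24 = 7604 m.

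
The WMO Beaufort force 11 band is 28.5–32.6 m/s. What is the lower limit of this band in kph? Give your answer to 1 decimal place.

102.6 km/h

28.5–32.6 m/s × 3.6 = 102.6–117.4 km/h.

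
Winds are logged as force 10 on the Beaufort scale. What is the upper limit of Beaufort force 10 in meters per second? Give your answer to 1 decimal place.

28.4 m/s

Beaufort 10 (storm) spans 24.5–28.4 m/s.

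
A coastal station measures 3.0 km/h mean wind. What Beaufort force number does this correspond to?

3.0 km/h = 0.8 m/s, which is Beaufort 1 (light air, 0.3–1.5 m/s).

Beaufort force 1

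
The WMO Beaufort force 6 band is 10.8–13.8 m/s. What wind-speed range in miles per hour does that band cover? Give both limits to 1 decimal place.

10.8–13.8 m/s × 2.237 = 24.2–30.9 mph.

24.2 to 30.9 mph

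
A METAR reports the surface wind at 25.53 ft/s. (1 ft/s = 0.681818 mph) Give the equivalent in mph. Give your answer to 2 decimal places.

1 ft/s = 0.681818 mph, so 25.53 × 0.681818 = 17.41 mph.

17.41 mph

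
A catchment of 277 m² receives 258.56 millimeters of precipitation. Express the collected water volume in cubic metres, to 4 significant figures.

1 mm over 1 m² is 1 L, so volume = 258.56 × 277 = 71621.12 L = 71.62 m³.

71.62 cubic metres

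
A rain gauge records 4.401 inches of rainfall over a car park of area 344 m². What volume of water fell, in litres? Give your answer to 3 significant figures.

38500 litres

Depth: 4.401 in × 25.4 = 111.7854 mm.
1 mm over 1 m² is 1 L, so volume = 111.7854 × 344 = 38454.178 L ≈ 38500 L.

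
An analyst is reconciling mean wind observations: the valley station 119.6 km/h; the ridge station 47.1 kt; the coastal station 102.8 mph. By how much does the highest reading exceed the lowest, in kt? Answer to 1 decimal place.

42.2 kt

the valley station: 119.6 km/h = 64.579 kt.
the coastal station: 102.8 mph = 89.331 kt.
Spread: 89.331 − 47.100 = 42.2 kt.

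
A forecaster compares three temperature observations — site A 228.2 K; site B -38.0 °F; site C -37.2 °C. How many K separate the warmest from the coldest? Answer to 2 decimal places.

site A: 228.2 K = -44.950 °C.
site B: -38.0 °F = -38.889 °C.
Spread: (-37.200) − (-44.950) = 7.750 °C.

7.75 K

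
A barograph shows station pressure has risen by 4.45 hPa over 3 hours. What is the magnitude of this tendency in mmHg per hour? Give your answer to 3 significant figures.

1.11 mmHg per hour

4.45 hPa / 3 h × 0.750062 mmHg/hPa = 1.11 mmHg/h.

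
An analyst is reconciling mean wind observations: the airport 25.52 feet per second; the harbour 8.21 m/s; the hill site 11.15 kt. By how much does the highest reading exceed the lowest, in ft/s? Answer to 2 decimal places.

8.12 ft/s

the harbour: 8.21 m/s = 26.9357 ft/s.
the hill site: 11.15 kt = 18.8191 ft/s.
Spread: 26.9357 − 18.8191 = 8.12 ft/s.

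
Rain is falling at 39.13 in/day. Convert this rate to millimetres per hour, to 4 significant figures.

41.41 mm/hour

39.13 in/day × 25.4 mm/in × 0.0416667 day/hour = 41.41 mm/hour.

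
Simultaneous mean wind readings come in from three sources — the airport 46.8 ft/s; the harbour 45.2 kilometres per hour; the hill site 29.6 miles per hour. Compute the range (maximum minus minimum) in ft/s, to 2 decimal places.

5.61 ft/s

the harbour: 45.2 km/h = 41.1928 ft/s.
the hill site: 29.6 mph = 43.4133 ft/s.
Spread: 46.8000 − 41.1928 = 5.61 ft/s.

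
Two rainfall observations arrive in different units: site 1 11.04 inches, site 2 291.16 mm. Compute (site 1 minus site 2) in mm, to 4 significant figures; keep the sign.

site 1: 11.04 in = 280.4160 mm.
Difference: 280.4160 − 291.1600 = -10.74 mm.

-10.74 mm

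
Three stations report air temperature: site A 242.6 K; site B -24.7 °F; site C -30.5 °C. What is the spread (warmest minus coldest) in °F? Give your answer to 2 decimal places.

1.80 °F

site A: 242.6 K = -30.550 °C.
site B: -24.7 °F = -31.500 °C.
Spread: (-30.500) − (-31.500) = 1.000 °C = 1.80 °F.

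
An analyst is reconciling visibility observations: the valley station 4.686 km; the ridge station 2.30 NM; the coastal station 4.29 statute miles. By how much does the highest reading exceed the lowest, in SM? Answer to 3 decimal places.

the valley station: 4.686 km = 2.91175 SM.
the ridge station: 2.30 nmi = 2.64679 SM.
Spread: 4.29000 − 2.64679 = 1.643 SM.

1.643 SM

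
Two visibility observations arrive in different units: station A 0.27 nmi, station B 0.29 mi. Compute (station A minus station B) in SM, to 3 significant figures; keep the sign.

station A: 0.27 nmi = 0.310710 SM.
Difference: 0.310710 − 0.290000 = 0.0207 SM.

0.0207 SM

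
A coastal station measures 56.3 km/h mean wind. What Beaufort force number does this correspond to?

56.3 km/h = 15.6 m/s, which is Beaufort 7 (near gale, 13.9–17.1 m/s).

Beaufort force 7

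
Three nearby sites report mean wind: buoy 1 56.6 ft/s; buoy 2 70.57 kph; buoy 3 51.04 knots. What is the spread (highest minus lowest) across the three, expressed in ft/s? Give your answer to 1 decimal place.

29.5 ft/s

buoy 2: 70.57 km/h = 64.314 ft/s.
buoy 3: 51.04 kt = 86.146 ft/s.
Spread: 86.146 − 56.600 = 29.5 ft/s.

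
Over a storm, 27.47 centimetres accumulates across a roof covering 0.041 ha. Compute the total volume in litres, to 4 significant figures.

Depth: 27.47 cm × 10 = 274.7 mm.
Area: 0.041 ha = 410 m².
1 mm over 1 m² is 1 L, so volume = 274.7 × 410 = 112627 L ≈ 112600 L.

112600 litres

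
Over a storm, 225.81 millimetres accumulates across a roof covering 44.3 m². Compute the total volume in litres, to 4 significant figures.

1 mm over 1 m² is 1 L, so volume = 225.81 × 44.3 = 10003.383 L ≈ 10000 L.

10000 litres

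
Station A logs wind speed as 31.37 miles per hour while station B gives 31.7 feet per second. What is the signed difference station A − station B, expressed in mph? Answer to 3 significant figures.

9.76 mph

station B: 31.7 ft/s = 21.6136 mph.
Difference: 31.3700 − 21.6136 = 9.76 mph.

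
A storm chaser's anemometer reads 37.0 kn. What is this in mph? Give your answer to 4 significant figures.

42.58 mph

1 kt = 1.15078 mph, so 37.0 × 1.15078 = 42.58 mph.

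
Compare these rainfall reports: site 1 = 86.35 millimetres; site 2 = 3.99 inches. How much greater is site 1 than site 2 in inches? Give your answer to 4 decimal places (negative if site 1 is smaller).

-0.5904 in

site 1: 86.35 mm = 3.399606 in.
Difference: 3.399606 − 3.990000 = -0.5904 in.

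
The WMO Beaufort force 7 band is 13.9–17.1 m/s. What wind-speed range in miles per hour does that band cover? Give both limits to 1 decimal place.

31.1 to 38.3 mph

13.9–17.1 m/s × 2.237 = 31.1–38.3 mph.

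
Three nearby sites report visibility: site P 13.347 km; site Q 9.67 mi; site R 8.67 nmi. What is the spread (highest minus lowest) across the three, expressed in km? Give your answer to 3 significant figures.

2.71 km

site Q: 9.67 SM = 15.5624 km.
site R: 8.67 nmi = 16.0568 km.
Spread: 16.0568 − 13.3470 = 2.71 km.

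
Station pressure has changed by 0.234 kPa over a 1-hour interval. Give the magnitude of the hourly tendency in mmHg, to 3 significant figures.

1.76 mmHg per hour

0.234 kPa / 1 h × 7.50062 mmHg/kPa = 1.76 mmHg/h.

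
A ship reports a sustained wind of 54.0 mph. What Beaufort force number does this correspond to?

Beaufort force 9

54.0 mph = 24.1 m/s, which is Beaufort 9 (strong gale, 20.8–24.4 m/s).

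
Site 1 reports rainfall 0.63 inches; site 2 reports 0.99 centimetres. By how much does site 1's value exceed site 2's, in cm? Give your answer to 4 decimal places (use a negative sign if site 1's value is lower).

0.6102 cm

site 1: 0.63 in = 1.600200 cm.
Difference: 1.600200 − 0.990000 = 0.6102 cm.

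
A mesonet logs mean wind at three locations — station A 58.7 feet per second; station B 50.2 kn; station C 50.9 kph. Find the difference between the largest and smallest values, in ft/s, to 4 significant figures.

38.34 ft/s

station B: 50.2 kt = 84.7281 ft/s.
station C: 50.9 km/h = 46.3874 ft/s.
Spread: 84.7281 − 46.3874 = 38.34 ft/s.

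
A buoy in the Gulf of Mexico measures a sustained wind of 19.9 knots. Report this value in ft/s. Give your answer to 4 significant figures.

1 kt = 1.68781 ft/s, so 19.9 × 1.68781 = 33.59 ft/s.

33.59 ft/s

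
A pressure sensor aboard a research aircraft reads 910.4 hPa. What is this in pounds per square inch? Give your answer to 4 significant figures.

13.20 psi

1 hPa = 0.0145038 psi, so 910.4 × 0.0145038 = 13.20 psi.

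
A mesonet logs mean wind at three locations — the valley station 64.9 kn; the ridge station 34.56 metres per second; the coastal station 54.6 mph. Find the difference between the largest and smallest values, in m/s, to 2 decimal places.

the valley station: 64.9 kt = 33.3874 m/s.
the coastal station: 54.6 mph = 24.4084 m/s.
Spread: 34.5600 − 24.4084 = 10.15 m/s.

10.15 m/s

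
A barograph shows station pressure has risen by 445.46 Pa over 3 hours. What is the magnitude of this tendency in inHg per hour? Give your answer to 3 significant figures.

445.46 Pa / 3 h × 0.0002953 inHg/Pa = 0.0438 inHg/h.

0.0438 inHg per hour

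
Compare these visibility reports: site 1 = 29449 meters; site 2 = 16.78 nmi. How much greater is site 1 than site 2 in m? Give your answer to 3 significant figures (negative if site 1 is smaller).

site 2: 16.78 nmi = 31076.56 m.
Difference: 29449.00 − 31076.56 = -1630 m.

-1630 m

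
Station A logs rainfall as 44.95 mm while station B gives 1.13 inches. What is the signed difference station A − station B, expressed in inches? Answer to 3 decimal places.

0.640 in

station A: 44.95 mm = 1.76969 in.
Difference: 1.76969 − 1.13000 = 0.640 in.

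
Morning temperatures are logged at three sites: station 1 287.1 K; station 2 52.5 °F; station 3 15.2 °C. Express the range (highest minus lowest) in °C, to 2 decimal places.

station 1: 287.1 K = 13.950 °C.
station 2: 52.5 °F = 11.389 °C.
Spread: 15.200 − 11.389 = 3.811 °C.

3.81 °C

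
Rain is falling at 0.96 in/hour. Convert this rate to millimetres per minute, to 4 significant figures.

0.4064 mm/minute

0.96 in/hour × 25.4 mm/in × 0.0166667 hour/minute = 0.4064 mm/minute.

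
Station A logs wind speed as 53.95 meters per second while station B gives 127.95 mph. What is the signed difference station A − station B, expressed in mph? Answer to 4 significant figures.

-7.267 mph

station A: 53.95 m/s = 120.68271 mph.
Difference: 120.68271 − 127.95000 = -7.267 mph.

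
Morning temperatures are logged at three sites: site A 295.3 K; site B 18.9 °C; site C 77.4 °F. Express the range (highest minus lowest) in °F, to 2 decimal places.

site A: 295.3 K = 22.150 °C.
site C: 77.4 °F = 25.222 °C.
Spread: 25.222 − 18.900 = 6.322 °C = 11.38 °F.

11.38 °F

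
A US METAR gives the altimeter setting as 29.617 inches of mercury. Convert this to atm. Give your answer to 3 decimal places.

1 inHg = 0.0334211 atm, so 29.617 × 0.0334211 = 0.990 atm.

0.990 atm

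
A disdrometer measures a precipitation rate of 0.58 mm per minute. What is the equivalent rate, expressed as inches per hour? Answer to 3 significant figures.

1.37 in/hour

0.58 mm/minute × 0.0393701 in/mm × 60 minute/hour = 1.37 in/hour.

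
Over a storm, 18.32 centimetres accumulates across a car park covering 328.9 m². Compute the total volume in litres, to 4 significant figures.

60250 litres

Depth: 18.32 cm × 10 = 183.2 mm.
1 mm over 1 m² is 1 L, so volume = 183.2 × 328.9 = 60254.48 L ≈ 60250 L.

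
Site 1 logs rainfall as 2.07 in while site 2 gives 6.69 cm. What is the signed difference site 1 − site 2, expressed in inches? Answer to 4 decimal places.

-0.5639 in

site 2: 6.69 cm = 2.633858 in.
Difference: 2.070000 − 2.633858 = -0.5639 in.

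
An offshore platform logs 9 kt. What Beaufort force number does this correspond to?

Beaufort force 3

9 kt lies in the Beaufort 3 band (gentle breeze, 7–10 kt).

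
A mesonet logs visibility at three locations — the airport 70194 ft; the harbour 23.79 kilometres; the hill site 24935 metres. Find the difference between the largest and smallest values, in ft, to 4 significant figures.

11610 ft

the harbour: 23.79 km = 78051.18 ft.
the hill site: 24935 m = 81807.74 ft.
Spread: 81807.74 − 70194.00 = 11610 ft.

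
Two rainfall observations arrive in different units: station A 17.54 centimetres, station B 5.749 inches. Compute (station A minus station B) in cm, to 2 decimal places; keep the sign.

station B: 5.749 in = 14.6025 cm.
Difference: 17.5400 − 14.6025 = 2.94 cm.

2.94 cm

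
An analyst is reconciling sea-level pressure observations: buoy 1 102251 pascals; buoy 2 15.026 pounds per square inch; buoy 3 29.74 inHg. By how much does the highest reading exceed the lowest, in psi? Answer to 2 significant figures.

0.42 psi

buoy 1: 102251 Pa = 14.8303 psi.
buoy 3: 29.74 inHg = 14.6069 psi.
Spread: 15.0260 − 14.6069 = 0.42 psi.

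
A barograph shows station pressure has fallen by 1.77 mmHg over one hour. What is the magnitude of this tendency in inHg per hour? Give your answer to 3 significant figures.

0.0697 inHg per hour

1.77 mmHg / 1 h × 0.0393701 inHg/mmHg = 0.0697 inHg/h.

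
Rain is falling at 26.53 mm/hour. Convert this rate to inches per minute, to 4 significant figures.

0.01741 in/minute

26.53 mm/hour × 0.0393701 in/mm × 0.0166667 hour/minute = 0.01741 in/minute.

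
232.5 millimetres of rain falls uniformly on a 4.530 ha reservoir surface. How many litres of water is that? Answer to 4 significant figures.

Area: 4.530 ha = 45300 m².
1 mm over 1 m² is 1 L, so volume = 232.5 × 45300 = 10532250 L ≈ 10530000 L.

10530000 litres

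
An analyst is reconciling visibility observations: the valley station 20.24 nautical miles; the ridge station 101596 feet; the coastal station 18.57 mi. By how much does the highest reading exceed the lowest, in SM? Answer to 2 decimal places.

the valley station: 20.24 nmi = 23.2918 SM.
the ridge station: 101596 ft = 19.2417 SM.
Spread: 23.2918 − 18.5700 = 4.72 SM.

4.72 SM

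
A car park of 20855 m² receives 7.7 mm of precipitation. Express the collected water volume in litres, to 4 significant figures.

160600 litres

1 mm over 1 m² is 1 L, so volume = 7.7 × 20855 = 160583.5 L ≈ 160600 L.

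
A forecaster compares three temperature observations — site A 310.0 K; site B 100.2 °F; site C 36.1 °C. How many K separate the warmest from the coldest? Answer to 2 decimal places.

site A: 310.0 K = 36.850 °C.
site B: 100.2 °F = 37.889 °C.
Spread: 37.889 − 36.100 = 1.789 °C.

1.79 K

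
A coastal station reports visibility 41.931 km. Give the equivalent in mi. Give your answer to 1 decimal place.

1 km = 0.621371 SM, so 41.931 × 0.621371 = 26.1 SM.

26.1 SM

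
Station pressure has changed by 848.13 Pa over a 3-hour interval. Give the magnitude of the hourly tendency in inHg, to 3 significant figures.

0.0835 inHg per hour

848.13 Pa / 3 h × 0.0002953 inHg/Pa = 0.0835 inHg/h.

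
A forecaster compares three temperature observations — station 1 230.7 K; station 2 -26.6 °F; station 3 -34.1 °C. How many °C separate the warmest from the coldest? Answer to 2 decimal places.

station 1: 230.7 K = -42.450 °C.
station 2: -26.6 °F = -32.556 °C.
Spread: (-32.556) − (-42.450) = 9.894 °C.

9.89 °C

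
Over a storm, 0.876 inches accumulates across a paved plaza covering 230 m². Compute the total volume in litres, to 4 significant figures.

5118 litres

Depth: 0.876 in × 25.4 = 22.2504 mm.
1 mm over 1 m² is 1 L, so volume = 22.2504 × 230 = 5117.592 L ≈ 5118 L.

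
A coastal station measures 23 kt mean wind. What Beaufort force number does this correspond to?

Beaufort force 6

23 kt lies in the Beaufort 6 band (strong breeze, 22–27 kt).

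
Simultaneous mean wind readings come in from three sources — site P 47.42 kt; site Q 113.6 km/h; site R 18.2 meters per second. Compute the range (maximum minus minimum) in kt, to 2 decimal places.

25.96 kt

site Q: 113.6 km/h = 61.3391 kt.
site R: 18.2 m/s = 35.3780 kt.
Spread: 61.3391 − 35.3780 = 25.96 kt.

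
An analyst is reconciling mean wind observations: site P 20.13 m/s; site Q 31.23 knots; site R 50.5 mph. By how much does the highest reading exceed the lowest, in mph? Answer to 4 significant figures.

site P: 20.13 m/s = 45.0295 mph.
site Q: 31.23 kt = 35.9388 mph.
Spread: 50.5000 − 35.9388 = 14.56 mph.

14.56 mph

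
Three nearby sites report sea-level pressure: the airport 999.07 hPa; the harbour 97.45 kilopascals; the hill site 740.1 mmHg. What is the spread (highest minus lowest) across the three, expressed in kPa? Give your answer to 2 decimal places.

the airport: 999.07 hPa = 99.9070 kPa.
the hill site: 740.1 mmHg = 98.6719 kPa.
Spread: 99.9070 − 97.4500 = 2.46 kPa.

2.46 kPa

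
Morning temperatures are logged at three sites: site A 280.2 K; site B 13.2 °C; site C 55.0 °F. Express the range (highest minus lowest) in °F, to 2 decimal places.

site A: 280.2 K = 7.050 °C.
site C: 55.0 °F = 12.778 °C.
Spread: 13.200 − 7.050 = 6.150 °C = 11.07 °F.

11.07 °F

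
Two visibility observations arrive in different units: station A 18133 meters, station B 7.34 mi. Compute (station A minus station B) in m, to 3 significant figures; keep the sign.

6320 m

station B: 7.34 SM = 11812.58 m.
Difference: 18133.00 − 11812.58 = 6320 m.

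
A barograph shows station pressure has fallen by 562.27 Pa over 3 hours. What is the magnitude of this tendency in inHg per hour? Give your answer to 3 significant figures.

562.27 Pa / 3 h × 0.0002953 inHg/Pa = 0.0553 inHg/h.

0.0553 inHg per hour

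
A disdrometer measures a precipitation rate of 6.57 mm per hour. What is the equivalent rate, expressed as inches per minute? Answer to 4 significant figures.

0.004311 in/minute

6.57 mm/hour × 0.0393701 in/mm × 0.0166667 hour/minute = 0.004311 in/minute.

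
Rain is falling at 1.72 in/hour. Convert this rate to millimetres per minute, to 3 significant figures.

0.728 mm/minute

1.72 in/hour × 25.4 mm/in × 0.0166667 hour/minute = 0.728 mm/minute.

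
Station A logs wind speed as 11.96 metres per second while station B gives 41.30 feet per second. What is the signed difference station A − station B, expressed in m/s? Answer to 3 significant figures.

station B: 41.30 ft/s = 12.58824 m/s.
Difference: 11.96000 − 12.58824 = -0.628 m/s.

-0.628 m/s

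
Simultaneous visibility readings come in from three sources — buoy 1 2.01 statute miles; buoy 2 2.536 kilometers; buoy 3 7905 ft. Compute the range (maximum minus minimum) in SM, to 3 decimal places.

buoy 2: 2.536 km = 1.57580 SM.
buoy 3: 7905 ft = 1.49716 SM.
Spread: 2.01000 − 1.49716 = 0.513 SM.

0.513 SM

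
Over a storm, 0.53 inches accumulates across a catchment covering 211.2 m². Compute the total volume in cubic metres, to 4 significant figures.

Depth: 0.53 in × 25.4 = 13.462 mm.
1 mm over 1 m² is 1 L, so volume = 13.462 × 211.2 = 2843.1744 L = 2.843 m³.

2.843 cubic metres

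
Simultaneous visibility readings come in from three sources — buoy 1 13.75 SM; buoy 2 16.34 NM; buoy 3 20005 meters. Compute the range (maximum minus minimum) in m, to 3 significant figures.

buoy 1: 13.75 SM = 22128.48 m.
buoy 2: 16.34 nmi = 30261.68 m.
Spread: 30261.68 − 20005.00 = 10300 m.

10300 m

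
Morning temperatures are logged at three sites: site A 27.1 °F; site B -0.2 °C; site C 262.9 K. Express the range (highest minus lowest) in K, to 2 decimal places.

10.05 K

site A: 27.1 °F = -2.722 °C.
site C: 262.9 K = -10.250 °C.
Spread: (-0.200) − (-10.250) = 10.050 °C.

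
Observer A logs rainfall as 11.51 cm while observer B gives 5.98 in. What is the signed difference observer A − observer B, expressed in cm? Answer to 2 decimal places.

-3.68 cm

observer B: 5.98 in = 15.1892 cm.
Difference: 11.5100 − 15.1892 = -3.68 cm.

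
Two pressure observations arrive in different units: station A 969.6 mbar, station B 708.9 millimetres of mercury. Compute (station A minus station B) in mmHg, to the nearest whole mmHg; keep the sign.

18 mmHg

station A: 969.6 mb = 727.26 mmHg.
Difference: 727.26 − 708.90 = 18 mmHg.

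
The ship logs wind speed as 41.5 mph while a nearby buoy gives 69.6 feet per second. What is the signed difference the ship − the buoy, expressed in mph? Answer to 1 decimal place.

the buoy: 69.6 ft/s = 47.455 mph.
Difference: 41.500 − 47.455 = -6.0 mph.

-6.0 mph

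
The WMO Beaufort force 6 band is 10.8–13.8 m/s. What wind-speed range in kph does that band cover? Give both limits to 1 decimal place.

38.9 to 49.7 km/h

10.8–13.8 m/s × 3.6 = 38.9–49.7 km/h.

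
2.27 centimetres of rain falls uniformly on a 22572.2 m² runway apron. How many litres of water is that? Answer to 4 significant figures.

512400 litres

Depth: 2.27 cm × 10 = 22.7 mm.
1 mm over 1 m² is 1 L, so volume = 22.7 × 22572.2 = 512388.94 L ≈ 512400 L.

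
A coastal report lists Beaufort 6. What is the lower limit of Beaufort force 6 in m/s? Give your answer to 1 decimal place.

10.8 m/s

Beaufort 6 (strong breeze) spans 10.8–13.8 m/s.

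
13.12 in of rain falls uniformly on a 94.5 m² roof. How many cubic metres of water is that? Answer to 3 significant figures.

31.5 cubic metres

Depth: 13.12 in × 25.4 = 333.248 mm.
1 mm over 1 m² is 1 L, so volume = 333.248 × 94.5 = 31491.936 L = 31.5 m³.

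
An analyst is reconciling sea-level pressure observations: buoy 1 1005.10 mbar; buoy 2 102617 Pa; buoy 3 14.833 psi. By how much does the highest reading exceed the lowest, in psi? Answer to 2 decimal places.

buoy 1: 1005.10 mb = 14.5777 psi.
buoy 2: 102617 Pa = 14.8833 psi.
Spread: 14.8833 − 14.5777 = 0.31 psi.

0.31 psi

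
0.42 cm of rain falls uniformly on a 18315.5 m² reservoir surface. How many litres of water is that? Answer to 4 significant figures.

Depth: 0.42 cm × 10 = 4.2 mm.
1 mm over 1 m² is 1 L, so volume = 4.2 × 18315.5 = 76925.1 L ≈ 76930 L.

76930 litres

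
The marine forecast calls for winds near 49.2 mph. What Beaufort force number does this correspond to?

49.2 mph = 22.0 m/s, which is Beaufort 9 (strong gale, 20.8–24.4 m/s).

Beaufort force 9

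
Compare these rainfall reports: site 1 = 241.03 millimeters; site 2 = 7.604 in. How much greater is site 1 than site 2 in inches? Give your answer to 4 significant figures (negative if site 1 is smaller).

1.885 in

site 1: 241.03 mm = 9.48937 in.
Difference: 9.48937 − 7.60400 = 1.885 in.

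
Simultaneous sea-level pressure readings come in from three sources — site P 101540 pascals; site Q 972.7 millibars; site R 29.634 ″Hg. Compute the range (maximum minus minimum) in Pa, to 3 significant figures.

4270 Pa

site Q: 972.7 mb = 97270.00 Pa.
site R: 29.634 inHg = 100352.25 Pa.
Spread: 101540.00 − 97270.00 = 4270 Pa.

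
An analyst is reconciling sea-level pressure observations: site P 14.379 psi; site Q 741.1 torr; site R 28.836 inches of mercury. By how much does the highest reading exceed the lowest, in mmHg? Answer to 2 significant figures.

11 mmHg

site P: 14.379 psi = 743.61 mmHg.
site R: 28.836 inHg = 732.43 mmHg.
Spread: 743.61 − 732.43 = 11 mmHg.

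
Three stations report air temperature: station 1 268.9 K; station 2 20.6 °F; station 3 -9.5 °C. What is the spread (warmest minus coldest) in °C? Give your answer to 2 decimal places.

5.25 °C

station 1: 268.9 K = -4.250 °C.
station 2: 20.6 °F = -6.333 °C.
Spread: (-4.250) − (-9.500) = 5.250 °C.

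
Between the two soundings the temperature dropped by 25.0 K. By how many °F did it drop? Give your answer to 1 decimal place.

45.0 °F

For a temperature change the 32° offset cancels: Δ°F = 25.0 × 1.8 = 45.0 °F.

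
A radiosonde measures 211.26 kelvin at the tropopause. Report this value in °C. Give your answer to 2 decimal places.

°C = 211.26 − 273.15 = -61.89 °C.

-61.89 °C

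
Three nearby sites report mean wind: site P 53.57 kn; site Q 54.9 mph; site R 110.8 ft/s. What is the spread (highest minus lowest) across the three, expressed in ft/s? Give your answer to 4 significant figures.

30.28 ft/s

site P: 53.57 kt = 90.4160 ft/s.
site Q: 54.9 mph = 80.5200 ft/s.
Spread: 110.8000 − 80.5200 = 30.28 ft/s.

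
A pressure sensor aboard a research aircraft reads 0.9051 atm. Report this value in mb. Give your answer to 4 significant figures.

1 atm = 1013.25 mb, so 0.9051 × 1013.25 = 917.1 mb.

917.1 mb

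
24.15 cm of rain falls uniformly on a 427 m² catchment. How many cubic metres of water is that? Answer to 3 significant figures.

103 cubic metres

Depth: 24.15 cm × 10 = 241.5 mm.
1 mm over 1 m² is 1 L, so volume = 241.5 × 427 = 103120.5 L = 103 m³.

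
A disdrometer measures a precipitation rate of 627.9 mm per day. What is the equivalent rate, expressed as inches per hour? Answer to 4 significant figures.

627.9 mm/day × 0.0393701 in/mm × 0.0416667 day/hour = 1.030 in/hour.

1.030 in/hour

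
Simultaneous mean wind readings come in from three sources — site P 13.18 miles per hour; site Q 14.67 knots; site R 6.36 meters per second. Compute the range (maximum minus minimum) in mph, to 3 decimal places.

site Q: 14.67 kt = 16.88193 mph.
site R: 6.36 m/s = 14.22691 mph.
Spread: 16.88193 − 13.18000 = 3.702 mph.

3.702 mph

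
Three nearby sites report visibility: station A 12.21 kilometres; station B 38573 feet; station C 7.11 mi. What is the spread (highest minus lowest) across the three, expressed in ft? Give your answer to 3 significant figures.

station A: 12.21 km = 40059.06 ft.
station C: 7.11 SM = 37540.80 ft.
Spread: 40059.06 − 37540.80 = 2520 ft.

2520 ft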